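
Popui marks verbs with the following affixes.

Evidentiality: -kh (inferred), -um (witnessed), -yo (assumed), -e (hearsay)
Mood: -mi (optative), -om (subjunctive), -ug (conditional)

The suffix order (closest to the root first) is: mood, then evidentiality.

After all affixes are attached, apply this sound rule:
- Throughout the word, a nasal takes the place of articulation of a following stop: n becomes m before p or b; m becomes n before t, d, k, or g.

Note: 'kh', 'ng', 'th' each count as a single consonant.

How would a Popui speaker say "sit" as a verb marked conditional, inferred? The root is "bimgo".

Attach mood conditional -ug → bimgoug.
Attach evidentiality inferred -kh → bimgougkh.
Apply nasal assimilation: bimgougkh → bingougkh.

bingougkh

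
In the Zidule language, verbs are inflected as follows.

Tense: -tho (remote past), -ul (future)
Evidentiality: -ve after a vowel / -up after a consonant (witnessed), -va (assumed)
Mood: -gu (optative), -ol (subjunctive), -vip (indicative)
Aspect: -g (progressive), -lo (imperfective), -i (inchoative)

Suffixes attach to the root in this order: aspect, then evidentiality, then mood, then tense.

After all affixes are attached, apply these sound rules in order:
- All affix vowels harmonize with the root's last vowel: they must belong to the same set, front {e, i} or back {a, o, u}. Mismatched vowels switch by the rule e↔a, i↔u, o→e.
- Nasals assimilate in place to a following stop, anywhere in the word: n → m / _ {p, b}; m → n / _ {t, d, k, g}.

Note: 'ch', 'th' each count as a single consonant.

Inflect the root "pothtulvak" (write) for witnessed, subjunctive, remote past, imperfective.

Attach aspect imperfective -lo → pothtulvaklo.
Attach evidentiality witnessed -ve (after vowel 'o') → pothtulvaklove.
Attach mood subjunctive -ol → pothtulvakloveol.
Attach tense remote past -tho → pothtulvakloveoltho.
Apply vowel harmony: pothtulvakloveoltho → pothtulvaklovaoltho.
Nasal assimilation: no change.

pothtulvaklovaoltho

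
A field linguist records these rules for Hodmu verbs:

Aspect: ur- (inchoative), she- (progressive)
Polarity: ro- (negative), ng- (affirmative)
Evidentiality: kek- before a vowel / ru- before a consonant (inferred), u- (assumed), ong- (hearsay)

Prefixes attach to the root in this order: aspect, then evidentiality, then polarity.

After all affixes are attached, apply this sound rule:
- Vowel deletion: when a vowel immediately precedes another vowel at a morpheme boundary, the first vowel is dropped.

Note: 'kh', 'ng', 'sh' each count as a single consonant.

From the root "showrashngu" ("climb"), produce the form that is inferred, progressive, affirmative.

ngrusheshowrashngu

Attach aspect progressive she- → sheshowrashngu.
Attach evidentiality inferred ru- (before consonant 'sh') → rusheshowrashngu.
Attach polarity affirmative ng- → ngrusheshowrashngu.
Vowel deletion: no change.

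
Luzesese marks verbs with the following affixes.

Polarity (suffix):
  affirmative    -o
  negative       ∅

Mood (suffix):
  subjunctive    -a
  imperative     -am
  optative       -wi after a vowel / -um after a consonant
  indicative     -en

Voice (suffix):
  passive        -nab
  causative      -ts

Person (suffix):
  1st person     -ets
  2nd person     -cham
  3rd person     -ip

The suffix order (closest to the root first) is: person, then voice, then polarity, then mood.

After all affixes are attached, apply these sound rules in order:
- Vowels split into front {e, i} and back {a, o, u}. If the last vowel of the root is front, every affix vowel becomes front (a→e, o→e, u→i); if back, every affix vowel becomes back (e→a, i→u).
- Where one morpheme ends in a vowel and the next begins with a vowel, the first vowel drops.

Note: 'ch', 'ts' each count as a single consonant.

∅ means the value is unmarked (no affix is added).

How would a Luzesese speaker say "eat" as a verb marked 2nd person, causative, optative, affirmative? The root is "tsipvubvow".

Attach person 2nd person -cham → tsipvubvowcham.
Attach voice causative -ts → tsipvubvowchamts.
Attach polarity affirmative -o → tsipvubvowchamtso.
Attach mood optative -wi (after vowel 'o') → tsipvubvowchamtsowi.
Apply vowel harmony: tsipvubvowchamtsowi → tsipvubvowchamtsowu.
Vowel deletion: no change.

tsipvubvowchamtsowu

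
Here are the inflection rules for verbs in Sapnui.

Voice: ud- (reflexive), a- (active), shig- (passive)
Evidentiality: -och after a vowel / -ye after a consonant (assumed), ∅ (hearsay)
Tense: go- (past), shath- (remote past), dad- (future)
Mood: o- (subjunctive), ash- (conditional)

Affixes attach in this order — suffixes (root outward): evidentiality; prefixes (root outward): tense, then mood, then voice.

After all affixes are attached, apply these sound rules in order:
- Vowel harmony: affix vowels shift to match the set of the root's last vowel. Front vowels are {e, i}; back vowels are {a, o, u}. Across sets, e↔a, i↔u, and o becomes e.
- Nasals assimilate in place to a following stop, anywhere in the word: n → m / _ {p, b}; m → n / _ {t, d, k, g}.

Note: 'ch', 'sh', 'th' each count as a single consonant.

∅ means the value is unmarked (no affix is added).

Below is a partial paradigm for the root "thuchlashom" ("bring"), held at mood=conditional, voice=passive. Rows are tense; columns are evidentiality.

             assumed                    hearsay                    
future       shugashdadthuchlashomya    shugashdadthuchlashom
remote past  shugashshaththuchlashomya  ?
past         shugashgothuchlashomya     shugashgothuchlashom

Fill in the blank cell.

evidentiality = hearsay: zero marking, form stays thuchlashom.
Attach tense remote past shath- → shaththuchlashom.
Attach mood conditional ash- → ashshaththuchlashom.
Attach voice passive shig- → shigashshaththuchlashom.
Apply vowel harmony: shigashshaththuchlashom → shugashshaththuchlashom.
Nasal assimilation: no change.

shugashshaththuchlashom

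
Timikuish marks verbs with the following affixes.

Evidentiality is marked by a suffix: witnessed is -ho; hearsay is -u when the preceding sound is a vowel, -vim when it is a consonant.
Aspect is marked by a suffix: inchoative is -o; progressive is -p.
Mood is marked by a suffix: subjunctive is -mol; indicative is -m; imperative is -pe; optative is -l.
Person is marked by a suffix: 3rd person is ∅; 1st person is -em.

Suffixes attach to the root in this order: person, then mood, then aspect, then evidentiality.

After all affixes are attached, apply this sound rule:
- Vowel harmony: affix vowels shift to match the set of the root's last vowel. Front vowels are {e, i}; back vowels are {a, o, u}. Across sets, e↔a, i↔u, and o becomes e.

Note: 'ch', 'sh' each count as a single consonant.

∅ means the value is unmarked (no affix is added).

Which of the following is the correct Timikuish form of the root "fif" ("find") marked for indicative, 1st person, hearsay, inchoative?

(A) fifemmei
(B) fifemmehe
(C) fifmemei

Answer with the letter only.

Attach person 1st person -em → fifem.
Attach mood indicative -m → fifemm.
Attach aspect inchoative -o → fifemmo.
Attach evidentiality hearsay -u (after vowel 'o') → fifemmou.
Apply vowel harmony: fifemmou → fifemmei.
So the correct form is fifemmei, option (A).
(B) fifemmehe is wrong: it uses witnessed instead of hearsay for evidentiality.
(C) fifmemei is wrong: it has the affixes in the wrong order.

A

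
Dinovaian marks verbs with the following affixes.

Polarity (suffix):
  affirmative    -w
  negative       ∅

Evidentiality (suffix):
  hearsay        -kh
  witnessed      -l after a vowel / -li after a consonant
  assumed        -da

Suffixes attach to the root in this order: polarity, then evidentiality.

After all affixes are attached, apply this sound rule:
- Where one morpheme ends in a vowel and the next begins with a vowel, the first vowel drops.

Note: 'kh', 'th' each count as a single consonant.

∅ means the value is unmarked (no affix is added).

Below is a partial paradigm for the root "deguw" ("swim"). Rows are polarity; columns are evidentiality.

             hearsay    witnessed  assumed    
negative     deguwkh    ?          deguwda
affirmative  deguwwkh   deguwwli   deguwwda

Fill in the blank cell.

polarity = negative: zero marking, form stays deguw.
Attach evidentiality witnessed -li (after consonant 'w') → deguwli.
Vowel deletion: no change.

deguwli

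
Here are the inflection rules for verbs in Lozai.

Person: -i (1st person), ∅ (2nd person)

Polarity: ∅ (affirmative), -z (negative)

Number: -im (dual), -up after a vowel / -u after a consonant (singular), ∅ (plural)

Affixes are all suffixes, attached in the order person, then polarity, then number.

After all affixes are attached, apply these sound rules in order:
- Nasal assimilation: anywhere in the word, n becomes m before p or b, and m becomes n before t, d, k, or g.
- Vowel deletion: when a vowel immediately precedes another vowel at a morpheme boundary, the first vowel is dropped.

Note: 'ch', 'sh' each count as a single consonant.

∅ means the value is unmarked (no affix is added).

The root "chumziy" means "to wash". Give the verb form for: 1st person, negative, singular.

Attach person 1st person -i → chumziyi.
Attach polarity negative -z → chumziyiz.
Attach number singular -u (after consonant 'z') → chumziyizu.
Nasal assimilation: no change.
Vowel deletion: no change.

chumziyizu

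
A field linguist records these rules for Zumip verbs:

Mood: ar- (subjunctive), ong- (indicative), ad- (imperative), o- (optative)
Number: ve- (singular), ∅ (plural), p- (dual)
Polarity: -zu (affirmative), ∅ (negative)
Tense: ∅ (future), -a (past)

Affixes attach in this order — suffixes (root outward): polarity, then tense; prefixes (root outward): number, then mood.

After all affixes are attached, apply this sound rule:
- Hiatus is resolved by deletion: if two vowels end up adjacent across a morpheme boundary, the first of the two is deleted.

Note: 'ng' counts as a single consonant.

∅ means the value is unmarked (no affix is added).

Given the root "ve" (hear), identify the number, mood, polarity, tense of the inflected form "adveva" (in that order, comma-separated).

Segment: ad-ve-ve-a.
number: ve- → singular.
mood: ad- → imperative.
polarity: ∅ → negative.
tense: -a → past.

singular, imperative, negative, past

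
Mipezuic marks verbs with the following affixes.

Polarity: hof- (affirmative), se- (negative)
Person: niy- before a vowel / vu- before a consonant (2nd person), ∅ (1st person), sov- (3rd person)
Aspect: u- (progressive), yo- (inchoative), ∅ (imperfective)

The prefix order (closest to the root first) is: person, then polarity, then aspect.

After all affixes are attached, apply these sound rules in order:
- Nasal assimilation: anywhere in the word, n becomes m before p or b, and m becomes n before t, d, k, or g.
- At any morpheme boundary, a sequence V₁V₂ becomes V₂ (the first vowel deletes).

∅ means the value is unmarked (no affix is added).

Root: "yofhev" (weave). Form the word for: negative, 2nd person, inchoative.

yosevuyofhev

Attach person 2nd person vu- (before consonant 'y') → vuyofhev.
Attach polarity negative se- → sevuyofhev.
Attach aspect inchoative yo- → yosevuyofhev.
Nasal assimilation: no change.
Vowel deletion: no change.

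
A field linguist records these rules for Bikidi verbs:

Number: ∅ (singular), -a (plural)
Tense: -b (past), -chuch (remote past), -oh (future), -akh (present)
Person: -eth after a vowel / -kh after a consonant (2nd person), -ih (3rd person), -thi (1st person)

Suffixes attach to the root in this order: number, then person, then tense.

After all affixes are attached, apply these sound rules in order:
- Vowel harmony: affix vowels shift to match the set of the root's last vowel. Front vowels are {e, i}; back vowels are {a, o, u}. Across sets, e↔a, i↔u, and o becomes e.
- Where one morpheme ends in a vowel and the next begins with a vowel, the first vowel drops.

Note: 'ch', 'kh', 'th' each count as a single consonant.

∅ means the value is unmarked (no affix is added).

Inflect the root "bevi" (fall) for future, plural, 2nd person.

bevetheh

Attach number plural -a → bevia.
Attach person 2nd person -eth (after vowel 'a') → beviaeth.
Attach tense future -oh → beviaethoh.
Apply vowel harmony: beviaethoh → bevieetheh.
Apply vowel deletion: bevieetheh → bevetheh.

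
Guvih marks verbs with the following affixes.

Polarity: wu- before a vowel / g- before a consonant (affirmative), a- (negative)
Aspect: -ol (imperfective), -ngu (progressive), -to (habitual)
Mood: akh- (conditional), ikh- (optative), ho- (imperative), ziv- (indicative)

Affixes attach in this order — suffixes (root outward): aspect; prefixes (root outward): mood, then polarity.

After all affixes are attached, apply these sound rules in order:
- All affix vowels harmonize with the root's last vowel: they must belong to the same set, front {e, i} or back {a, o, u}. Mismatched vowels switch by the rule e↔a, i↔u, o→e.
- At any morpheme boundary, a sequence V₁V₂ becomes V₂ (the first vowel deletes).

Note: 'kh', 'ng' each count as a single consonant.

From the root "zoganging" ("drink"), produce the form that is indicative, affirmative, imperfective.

Attach aspect imperfective -ol → zogangingol.
Attach mood indicative ziv- → zivzogangingol.
Attach polarity affirmative g- (before consonant 'z') → gzivzogangingol.
Apply vowel harmony: gzivzogangingol → gzivzogangingel.
Vowel deletion: no change.

gzivzogangingel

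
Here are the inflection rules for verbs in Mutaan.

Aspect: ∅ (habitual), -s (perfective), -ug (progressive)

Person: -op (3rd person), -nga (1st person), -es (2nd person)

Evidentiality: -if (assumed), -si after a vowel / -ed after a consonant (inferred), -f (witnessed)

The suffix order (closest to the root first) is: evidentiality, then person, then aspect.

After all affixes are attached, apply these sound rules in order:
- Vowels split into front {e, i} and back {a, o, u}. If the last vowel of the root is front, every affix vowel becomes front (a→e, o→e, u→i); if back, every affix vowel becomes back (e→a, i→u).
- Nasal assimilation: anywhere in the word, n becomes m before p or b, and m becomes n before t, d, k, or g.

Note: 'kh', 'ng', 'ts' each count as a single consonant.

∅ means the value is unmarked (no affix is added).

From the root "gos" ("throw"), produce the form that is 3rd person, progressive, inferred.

Attach evidentiality inferred -ed (after consonant 's') → gosed.
Attach person 3rd person -op → gosedop.
Attach aspect progressive -ug → gosedopug.
Apply vowel harmony: gosedopug → gosadopug.
Nasal assimilation: no change.

gosadopug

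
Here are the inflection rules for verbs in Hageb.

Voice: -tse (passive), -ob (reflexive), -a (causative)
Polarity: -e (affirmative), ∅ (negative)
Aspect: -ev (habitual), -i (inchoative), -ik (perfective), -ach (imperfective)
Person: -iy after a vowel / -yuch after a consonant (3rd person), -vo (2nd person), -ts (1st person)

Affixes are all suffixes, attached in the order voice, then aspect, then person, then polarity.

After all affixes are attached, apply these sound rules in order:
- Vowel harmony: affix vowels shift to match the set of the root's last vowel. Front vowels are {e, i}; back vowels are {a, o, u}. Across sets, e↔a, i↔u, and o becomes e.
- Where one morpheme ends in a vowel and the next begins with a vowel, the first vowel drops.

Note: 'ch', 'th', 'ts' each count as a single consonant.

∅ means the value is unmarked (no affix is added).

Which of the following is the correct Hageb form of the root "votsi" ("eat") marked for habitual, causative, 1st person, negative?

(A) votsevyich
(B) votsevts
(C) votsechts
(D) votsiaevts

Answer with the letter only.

Attach voice causative -a → votsia.
Attach aspect habitual -ev → votsiaev.
Attach person 1st person -ts → votsiaevts.
polarity = negative: zero marking, form stays votsiaevts.
Apply vowel harmony: votsiaevts → votsieevts.
Apply vowel deletion: votsieevts → votsevts.
So the correct form is votsevts, option (B).
(D) votsiaevts is wrong: it fails to apply the sound rule(s).
(A) votsevyich is wrong: it uses 3rd person instead of 1st person for person.
(C) votsechts is wrong: it uses imperfective instead of habitual for aspect.

B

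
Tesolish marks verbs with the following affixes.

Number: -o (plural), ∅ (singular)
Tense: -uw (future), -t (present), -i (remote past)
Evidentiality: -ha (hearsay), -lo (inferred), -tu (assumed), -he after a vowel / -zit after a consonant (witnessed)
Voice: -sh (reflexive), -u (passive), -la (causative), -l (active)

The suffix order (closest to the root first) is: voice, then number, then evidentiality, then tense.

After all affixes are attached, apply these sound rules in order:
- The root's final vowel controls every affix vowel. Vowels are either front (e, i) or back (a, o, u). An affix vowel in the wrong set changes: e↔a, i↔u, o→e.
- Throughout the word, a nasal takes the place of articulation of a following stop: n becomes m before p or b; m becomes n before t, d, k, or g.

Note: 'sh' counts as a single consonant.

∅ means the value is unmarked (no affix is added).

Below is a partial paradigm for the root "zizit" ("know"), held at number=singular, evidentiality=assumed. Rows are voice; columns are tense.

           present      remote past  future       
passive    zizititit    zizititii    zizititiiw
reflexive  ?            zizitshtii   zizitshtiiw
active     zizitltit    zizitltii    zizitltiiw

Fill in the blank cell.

Attach voice reflexive -sh → zizitsh.
number = singular: zero marking, form stays zizitsh.
Attach evidentiality assumed -tu → zizitshtu.
Attach tense present -t → zizitshtut.
Apply vowel harmony: zizitshtut → zizitshtit.
Nasal assimilation: no change.

zizitshtit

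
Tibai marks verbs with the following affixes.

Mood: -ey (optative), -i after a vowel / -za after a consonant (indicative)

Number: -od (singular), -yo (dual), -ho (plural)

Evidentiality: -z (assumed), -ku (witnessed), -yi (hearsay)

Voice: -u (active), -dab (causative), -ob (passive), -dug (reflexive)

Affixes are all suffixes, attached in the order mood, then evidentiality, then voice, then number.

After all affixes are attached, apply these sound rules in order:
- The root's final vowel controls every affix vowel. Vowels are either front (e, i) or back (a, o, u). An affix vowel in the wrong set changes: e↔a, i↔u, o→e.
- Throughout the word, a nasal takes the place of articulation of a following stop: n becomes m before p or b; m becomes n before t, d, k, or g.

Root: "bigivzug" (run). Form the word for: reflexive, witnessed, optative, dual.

Attach mood optative -ey → bigivzugey.
Attach evidentiality witnessed -ku → bigivzugeyku.
Attach voice reflexive -dug → bigivzugeykudug.
Attach number dual -yo → bigivzugeykudugyo.
Apply vowel harmony: bigivzugeykudugyo → bigivzugaykudugyo.
Nasal assimilation: no change.

bigivzugaykudugyo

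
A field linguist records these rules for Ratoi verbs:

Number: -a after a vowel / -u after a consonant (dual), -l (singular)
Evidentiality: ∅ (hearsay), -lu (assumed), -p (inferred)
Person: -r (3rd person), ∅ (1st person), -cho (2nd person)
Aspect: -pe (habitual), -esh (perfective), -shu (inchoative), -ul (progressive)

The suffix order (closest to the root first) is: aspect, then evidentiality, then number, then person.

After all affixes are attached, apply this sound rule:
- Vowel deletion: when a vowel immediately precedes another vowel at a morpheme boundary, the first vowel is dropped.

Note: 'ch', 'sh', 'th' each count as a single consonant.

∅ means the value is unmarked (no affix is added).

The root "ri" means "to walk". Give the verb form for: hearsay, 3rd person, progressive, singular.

Attach aspect progressive -ul → riul.
evidentiality = hearsay: zero marking, form stays riul.
Attach number singular -l → riull.
Attach person 3rd person -r → riullr.
Apply vowel deletion: riullr → rullr.

rullr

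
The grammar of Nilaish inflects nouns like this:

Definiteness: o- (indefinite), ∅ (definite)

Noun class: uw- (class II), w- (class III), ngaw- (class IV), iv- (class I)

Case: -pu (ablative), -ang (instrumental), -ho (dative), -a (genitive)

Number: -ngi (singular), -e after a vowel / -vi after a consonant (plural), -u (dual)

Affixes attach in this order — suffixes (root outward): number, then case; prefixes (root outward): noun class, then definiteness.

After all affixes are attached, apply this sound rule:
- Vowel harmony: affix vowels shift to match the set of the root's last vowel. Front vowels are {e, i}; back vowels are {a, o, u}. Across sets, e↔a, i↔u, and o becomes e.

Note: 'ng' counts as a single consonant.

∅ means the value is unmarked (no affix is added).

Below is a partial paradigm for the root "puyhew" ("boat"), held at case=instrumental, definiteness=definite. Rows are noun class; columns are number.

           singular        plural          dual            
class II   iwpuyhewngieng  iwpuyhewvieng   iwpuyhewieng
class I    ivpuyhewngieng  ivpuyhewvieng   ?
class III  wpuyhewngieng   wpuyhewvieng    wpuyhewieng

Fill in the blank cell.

ivpuyhewieng

Attach number dual -u → puyhewu.
Attach case instrumental -ang → puyhewuang.
Attach noun class class I iv- → ivpuyhewuang.
definiteness = definite: zero marking, form stays ivpuyhewuang.
Apply vowel harmony: ivpuyhewuang → ivpuyhewieng.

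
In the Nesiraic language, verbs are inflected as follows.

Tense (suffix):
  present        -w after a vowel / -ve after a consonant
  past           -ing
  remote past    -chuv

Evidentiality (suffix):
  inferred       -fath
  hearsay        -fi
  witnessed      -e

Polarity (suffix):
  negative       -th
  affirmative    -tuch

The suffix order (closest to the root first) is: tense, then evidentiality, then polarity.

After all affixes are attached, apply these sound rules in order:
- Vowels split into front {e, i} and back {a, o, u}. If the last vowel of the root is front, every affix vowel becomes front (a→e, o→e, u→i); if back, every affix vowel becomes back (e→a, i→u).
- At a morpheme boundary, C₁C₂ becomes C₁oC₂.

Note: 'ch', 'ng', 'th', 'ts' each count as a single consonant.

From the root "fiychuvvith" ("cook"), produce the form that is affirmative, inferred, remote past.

fiychuvvithochivofethotich

Attach tense remote past -chuv → fiychuvvithchuv.
Attach evidentiality inferred -fath → fiychuvvithchuvfath.
Attach polarity affirmative -tuch → fiychuvvithchuvfathtuch.
Apply vowel harmony: fiychuvvithchuvfathtuch → fiychuvvithchivfethtich.
Apply epenthesis: fiychuvvithchivfethtich → fiychuvvithochivofethotich.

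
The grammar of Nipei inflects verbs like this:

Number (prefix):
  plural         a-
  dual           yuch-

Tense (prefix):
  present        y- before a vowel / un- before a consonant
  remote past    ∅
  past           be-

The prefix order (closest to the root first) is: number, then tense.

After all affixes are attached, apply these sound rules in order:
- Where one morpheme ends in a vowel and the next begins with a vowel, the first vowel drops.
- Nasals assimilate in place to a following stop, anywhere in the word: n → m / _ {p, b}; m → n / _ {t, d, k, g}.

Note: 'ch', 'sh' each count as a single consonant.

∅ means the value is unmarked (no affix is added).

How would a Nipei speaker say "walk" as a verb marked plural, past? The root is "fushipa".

Attach number plural a- → afushipa.
Attach tense past be- → beafushipa.
Apply vowel deletion: beafushipa → bafushipa.
Nasal assimilation: no change.

bafushipa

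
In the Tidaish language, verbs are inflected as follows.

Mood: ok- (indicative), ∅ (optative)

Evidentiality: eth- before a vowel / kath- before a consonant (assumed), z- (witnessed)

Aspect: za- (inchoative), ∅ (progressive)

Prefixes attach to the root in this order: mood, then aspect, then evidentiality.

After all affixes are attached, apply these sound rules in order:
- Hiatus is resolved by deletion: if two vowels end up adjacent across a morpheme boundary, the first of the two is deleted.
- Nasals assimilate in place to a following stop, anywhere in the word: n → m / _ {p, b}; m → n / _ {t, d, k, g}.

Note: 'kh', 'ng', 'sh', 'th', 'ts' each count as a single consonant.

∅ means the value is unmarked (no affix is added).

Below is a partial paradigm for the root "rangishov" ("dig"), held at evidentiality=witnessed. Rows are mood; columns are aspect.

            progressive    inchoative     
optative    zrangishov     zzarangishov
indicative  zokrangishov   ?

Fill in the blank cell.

Attach mood indicative ok- → okrangishov.
Attach aspect inchoative za- → zaokrangishov.
Attach evidentiality witnessed z- → zzaokrangishov.
Apply vowel deletion: zzaokrangishov → zzokrangishov.
Nasal assimilation: no change.

zzokrangishov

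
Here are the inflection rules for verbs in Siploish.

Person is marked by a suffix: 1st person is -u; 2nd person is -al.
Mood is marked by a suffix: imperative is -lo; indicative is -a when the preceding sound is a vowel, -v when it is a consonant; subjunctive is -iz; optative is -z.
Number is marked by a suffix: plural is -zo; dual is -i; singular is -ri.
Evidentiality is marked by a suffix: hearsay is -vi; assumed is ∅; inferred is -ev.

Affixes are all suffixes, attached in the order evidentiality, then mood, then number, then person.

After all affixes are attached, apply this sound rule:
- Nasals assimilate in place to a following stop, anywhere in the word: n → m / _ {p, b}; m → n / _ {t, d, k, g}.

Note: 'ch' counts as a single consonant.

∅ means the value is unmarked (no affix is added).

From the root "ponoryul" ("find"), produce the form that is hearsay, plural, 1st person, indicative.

ponoryulviazou

Attach evidentiality hearsay -vi → ponoryulvi.
Attach mood indicative -a (after vowel 'i') → ponoryulvia.
Attach number plural -zo → ponoryulviazo.
Attach person 1st person -u → ponoryulviazou.
Nasal assimilation: no change.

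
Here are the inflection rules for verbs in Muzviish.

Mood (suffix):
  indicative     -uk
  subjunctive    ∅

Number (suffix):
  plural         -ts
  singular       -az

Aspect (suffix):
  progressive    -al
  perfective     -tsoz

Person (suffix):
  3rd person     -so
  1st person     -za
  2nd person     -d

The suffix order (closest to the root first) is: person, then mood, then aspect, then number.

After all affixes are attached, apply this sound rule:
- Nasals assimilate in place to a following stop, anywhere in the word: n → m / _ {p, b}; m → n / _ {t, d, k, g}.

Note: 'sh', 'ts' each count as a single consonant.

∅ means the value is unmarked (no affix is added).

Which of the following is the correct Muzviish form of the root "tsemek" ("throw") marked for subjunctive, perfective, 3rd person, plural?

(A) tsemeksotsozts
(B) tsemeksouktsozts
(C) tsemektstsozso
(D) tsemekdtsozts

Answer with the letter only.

Attach person 3rd person -so → tsemekso.
mood = subjunctive: zero marking, form stays tsemekso.
Attach aspect perfective -tsoz → tsemeksotsoz.
Attach number plural -ts → tsemeksotsozts.
Nasal assimilation: no change.
So the correct form is tsemeksotsozts, option (A).
(C) tsemektstsozso is wrong: it has the affixes in the wrong order.
(B) tsemeksouktsozts is wrong: it uses indicative instead of subjunctive for mood.
(D) tsemekdtsozts is wrong: it uses 2nd person instead of 3rd person for person.

A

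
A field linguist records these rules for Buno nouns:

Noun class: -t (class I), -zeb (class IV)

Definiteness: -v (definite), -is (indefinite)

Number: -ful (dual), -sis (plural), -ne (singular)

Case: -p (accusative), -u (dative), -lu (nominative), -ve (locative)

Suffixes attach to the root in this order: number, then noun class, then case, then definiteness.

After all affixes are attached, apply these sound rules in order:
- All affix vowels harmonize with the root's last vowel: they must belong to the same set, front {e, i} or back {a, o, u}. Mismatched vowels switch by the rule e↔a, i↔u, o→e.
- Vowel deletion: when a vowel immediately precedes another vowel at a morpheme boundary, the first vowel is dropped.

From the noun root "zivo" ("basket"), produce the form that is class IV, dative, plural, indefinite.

zivosuszabus

Attach number plural -sis → zivosis.
Attach noun class class IV -zeb → zivosiszeb.
Attach case dative -u → zivosiszebu.
Attach definiteness indefinite -is → zivosiszebuis.
Apply vowel harmony: zivosiszebuis → zivosuszabuus.
Apply vowel deletion: zivosuszabuus → zivosuszabus.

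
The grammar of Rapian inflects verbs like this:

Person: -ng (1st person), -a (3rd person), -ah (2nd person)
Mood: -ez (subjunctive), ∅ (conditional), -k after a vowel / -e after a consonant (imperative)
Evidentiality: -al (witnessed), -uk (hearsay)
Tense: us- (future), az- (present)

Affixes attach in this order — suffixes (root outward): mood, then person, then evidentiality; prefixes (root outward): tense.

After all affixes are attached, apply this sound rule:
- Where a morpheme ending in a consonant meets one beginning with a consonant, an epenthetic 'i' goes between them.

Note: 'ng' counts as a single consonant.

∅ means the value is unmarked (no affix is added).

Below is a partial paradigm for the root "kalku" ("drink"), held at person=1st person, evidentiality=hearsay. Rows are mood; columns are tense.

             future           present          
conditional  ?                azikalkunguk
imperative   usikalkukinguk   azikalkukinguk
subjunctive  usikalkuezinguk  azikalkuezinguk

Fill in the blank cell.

usikalkunguk

Attach tense future us- → uskalku.
mood = conditional: zero marking, form stays uskalku.
Attach person 1st person -ng → uskalkung.
Attach evidentiality hearsay -uk → uskalkunguk.
Apply epenthesis: uskalkunguk → usikalkunguk.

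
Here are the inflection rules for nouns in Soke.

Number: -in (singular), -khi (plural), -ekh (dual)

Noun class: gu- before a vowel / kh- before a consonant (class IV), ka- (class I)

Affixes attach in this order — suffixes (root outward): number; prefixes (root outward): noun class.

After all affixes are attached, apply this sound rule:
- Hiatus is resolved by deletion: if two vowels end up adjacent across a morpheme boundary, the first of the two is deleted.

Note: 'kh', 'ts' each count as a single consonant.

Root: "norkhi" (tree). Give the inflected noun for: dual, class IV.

khnorkhekh

Attach noun class class IV kh- (before consonant 'n') → khnorkhi.
Attach number dual -ekh → khnorkhiekh.
Apply vowel deletion: khnorkhiekh → khnorkhekh.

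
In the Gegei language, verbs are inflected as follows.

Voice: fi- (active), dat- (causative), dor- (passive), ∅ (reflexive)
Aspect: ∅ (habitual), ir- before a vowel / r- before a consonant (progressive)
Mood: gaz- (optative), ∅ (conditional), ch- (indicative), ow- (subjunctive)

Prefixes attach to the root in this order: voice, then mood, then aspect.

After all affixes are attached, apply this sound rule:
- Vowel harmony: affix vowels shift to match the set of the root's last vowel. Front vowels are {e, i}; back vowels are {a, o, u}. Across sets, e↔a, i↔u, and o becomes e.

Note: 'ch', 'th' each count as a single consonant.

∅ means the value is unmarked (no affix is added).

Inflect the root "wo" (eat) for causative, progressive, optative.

Attach voice causative dat- → datwo.
Attach mood optative gaz- → gazdatwo.
Attach aspect progressive r- (before consonant 'g') → rgazdatwo.
Vowel harmony: no change.

rgazdatwo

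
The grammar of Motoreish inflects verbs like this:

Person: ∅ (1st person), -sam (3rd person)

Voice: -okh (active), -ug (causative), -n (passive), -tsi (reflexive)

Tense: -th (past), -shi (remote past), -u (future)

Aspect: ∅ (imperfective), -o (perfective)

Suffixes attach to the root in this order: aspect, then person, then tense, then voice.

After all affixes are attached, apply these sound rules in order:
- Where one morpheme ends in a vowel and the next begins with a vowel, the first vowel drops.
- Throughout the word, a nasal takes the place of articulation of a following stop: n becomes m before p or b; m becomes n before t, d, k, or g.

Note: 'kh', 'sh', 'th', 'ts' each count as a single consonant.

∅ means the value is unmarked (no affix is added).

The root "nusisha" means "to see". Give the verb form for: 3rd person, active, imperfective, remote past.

nusishasamshokh

aspect = imperfective: zero marking, form stays nusisha.
Attach person 3rd person -sam → nusishasam.
Attach tense remote past -shi → nusishasamshi.
Attach voice active -okh → nusishasamshiokh.
Apply vowel deletion: nusishasamshiokh → nusishasamshokh.
Nasal assimilation: no change.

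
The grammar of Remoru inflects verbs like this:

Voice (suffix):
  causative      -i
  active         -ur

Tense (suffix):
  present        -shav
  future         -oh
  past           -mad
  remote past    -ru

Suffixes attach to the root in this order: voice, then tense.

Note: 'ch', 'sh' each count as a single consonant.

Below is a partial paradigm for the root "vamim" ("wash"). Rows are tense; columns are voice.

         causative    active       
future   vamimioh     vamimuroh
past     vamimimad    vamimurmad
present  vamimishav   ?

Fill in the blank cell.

Attach voice active -ur → vamimur.
Attach tense present -shav → vamimurshav.

vamimurshav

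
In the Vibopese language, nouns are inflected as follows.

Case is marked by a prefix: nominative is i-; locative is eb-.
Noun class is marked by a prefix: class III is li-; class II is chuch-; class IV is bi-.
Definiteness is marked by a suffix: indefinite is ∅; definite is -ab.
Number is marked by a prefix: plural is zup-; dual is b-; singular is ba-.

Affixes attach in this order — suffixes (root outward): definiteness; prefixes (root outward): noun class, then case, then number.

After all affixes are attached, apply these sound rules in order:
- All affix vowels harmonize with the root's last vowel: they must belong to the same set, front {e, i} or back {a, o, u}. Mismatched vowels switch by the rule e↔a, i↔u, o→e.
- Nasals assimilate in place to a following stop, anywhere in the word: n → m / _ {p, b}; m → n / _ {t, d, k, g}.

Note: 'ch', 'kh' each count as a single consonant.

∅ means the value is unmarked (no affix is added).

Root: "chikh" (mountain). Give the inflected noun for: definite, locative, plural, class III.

Attach noun class class III li- → lichikh.
Attach case locative eb- → eblichikh.
Attach definiteness definite -ab → eblichikhab.
Attach number plural zup- → zupeblichikhab.
Apply vowel harmony: zupeblichikhab → zipeblichikheb.
Nasal assimilation: no change.

zipeblichikheb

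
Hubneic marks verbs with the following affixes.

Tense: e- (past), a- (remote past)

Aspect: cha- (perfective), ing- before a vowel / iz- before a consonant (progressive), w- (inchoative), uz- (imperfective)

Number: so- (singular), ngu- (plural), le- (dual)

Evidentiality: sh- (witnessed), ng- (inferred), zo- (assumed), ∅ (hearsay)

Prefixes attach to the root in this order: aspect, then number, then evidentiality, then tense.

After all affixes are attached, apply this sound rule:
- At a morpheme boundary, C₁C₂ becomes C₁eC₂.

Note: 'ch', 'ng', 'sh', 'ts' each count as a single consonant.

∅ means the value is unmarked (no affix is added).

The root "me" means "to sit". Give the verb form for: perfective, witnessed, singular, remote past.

Attach aspect perfective cha- → chame.
Attach number singular so- → sochame.
Attach evidentiality witnessed sh- → shsochame.
Attach tense remote past a- → ashsochame.
Apply epenthesis: ashsochame → ashesochame.

ashesochame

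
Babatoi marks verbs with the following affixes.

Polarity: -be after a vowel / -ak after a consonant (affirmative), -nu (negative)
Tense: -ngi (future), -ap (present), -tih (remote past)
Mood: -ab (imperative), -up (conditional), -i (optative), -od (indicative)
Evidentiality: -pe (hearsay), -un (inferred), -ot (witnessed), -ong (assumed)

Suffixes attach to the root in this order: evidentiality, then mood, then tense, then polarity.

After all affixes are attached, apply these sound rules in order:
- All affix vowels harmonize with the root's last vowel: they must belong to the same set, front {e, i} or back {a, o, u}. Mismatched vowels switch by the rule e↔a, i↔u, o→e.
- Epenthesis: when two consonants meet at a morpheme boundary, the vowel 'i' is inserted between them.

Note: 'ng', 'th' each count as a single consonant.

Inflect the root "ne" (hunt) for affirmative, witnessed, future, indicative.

Attach evidentiality witnessed -ot → neot.
Attach mood indicative -od → neotod.
Attach tense future -ngi → neotodngi.
Attach polarity affirmative -be (after vowel 'i') → neotodngibe.
Apply vowel harmony: neotodngibe → neetedngibe.
Apply epenthesis: neetedngibe → neetedingibe.

neetedingibe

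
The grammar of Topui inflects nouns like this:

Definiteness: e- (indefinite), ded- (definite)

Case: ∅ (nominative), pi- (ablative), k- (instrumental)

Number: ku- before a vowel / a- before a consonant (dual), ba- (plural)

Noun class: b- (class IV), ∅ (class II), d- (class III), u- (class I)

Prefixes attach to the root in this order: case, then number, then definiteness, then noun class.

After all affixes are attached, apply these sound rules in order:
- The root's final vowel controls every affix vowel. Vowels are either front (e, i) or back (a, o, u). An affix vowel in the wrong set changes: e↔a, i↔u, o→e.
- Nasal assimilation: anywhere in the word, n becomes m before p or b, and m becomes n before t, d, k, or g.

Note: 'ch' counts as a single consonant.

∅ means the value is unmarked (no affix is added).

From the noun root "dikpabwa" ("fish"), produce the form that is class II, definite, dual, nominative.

dadadikpabwa

case = nominative: zero marking, form stays dikpabwa.
Attach number dual a- (before consonant 'd') → adikpabwa.
Attach definiteness definite ded- → dedadikpabwa.
noun class = class II: zero marking, form stays dedadikpabwa.
Apply vowel harmony: dedadikpabwa → dadadikpabwa.
Nasal assimilation: no change.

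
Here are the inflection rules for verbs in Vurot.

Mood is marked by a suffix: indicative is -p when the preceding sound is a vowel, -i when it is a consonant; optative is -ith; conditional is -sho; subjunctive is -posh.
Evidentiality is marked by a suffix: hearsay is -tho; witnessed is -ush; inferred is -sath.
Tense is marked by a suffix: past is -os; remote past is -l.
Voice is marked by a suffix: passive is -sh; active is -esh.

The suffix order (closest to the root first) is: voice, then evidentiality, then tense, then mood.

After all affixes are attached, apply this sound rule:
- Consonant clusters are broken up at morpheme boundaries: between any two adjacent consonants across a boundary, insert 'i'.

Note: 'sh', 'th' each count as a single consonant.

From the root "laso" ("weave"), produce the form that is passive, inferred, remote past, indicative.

lasoshisathili

Attach voice passive -sh → lasosh.
Attach evidentiality inferred -sath → lasoshsath.
Attach tense remote past -l → lasoshsathl.
Attach mood indicative -i (after consonant 'l') → lasoshsathli.
Apply epenthesis: lasoshsathli → lasoshisathili.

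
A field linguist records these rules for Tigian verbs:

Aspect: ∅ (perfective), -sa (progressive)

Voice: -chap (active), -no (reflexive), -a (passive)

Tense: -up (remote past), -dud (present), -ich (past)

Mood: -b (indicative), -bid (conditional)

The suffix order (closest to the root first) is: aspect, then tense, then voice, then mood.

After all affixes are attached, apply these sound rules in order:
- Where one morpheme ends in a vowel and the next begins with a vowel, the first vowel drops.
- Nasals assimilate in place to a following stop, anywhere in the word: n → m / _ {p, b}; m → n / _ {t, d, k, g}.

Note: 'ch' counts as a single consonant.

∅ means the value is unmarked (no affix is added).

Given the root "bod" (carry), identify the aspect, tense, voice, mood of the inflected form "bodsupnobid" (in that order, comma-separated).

progressive, remote past, reflexive, conditional

Segment: bod-sa-up-no-bid.
aspect: -sa → progressive.
tense: -up → remote past.
voice: -no → reflexive.
mood: -bid → conditional.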